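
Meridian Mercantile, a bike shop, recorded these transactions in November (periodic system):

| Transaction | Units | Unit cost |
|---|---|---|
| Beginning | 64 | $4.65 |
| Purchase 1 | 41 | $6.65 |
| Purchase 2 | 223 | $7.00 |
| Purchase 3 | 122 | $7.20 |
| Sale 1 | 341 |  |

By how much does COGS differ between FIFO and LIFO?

FIFO COGS: 64 @ $4.65 + 41 @ $6.65 + 223 @ $7.00 + 13 @ $7.20 = $2,224.85
LIFO COGS: 122 @ $7.20 + 219 @ $7.00 = $2,411.40
Difference = |$2,224.85 − $2,411.40| = $186.55

$186.55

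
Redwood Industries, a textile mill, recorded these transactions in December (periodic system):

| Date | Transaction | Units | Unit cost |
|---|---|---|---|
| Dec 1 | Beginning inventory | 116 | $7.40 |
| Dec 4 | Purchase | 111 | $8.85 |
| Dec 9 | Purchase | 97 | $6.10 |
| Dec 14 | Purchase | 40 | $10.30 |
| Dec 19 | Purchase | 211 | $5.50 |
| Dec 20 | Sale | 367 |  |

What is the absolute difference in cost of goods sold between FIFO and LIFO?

$528.60

FIFO COGS: 116 @ $7.40 + 111 @ $8.85 + 97 @ $6.10 + 40 @ $10.30 + 3 @ $5.50 = $2,860.95
LIFO COGS: 211 @ $5.50 + 40 @ $10.30 + 97 @ $6.10 + 19 @ $8.85 = $2,332.35
Difference = |$2,860.95 − $2,332.35| = $528.60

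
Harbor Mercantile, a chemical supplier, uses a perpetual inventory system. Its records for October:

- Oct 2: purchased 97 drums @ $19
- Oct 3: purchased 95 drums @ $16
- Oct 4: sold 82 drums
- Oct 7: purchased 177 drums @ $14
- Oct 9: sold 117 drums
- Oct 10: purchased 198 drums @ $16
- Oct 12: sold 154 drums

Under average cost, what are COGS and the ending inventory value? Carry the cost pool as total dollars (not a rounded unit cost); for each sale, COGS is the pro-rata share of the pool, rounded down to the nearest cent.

After Oct 2: 97 on hand, pool $1,843.00 (≈ $19.0000 each)
After Oct 3: 192 on hand, pool $3,363.00 (≈ $17.5156 each)
Oct 4, sell 82: 82/192 × $3,363.00 → $1,436.28
After Oct 7: 287 on hand, pool $4,404.72 (≈ $15.3475 each)
Oct 9, sell 117: 117/287 × $4,404.72 → $1,795.65
After Oct 10: 368 on hand, pool $5,777.07 (≈ $15.6986 each)
Oct 12, sell 154: 154/368 × $5,777.07 → $2,417.57
Total COGS = $1,436.28 + $1,795.65 + $2,417.57 = $5,649.50
Ending inventory (cost pool remaining) = $3,359.50
Check: goods available $9,009.00 = COGS $5,649.50 + ending $3,359.50

COGS = $5,649.50; ending inventory = $3,359.50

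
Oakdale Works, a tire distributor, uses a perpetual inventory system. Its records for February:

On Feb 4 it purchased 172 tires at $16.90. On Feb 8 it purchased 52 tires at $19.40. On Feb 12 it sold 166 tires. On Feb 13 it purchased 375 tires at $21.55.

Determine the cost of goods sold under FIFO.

Feb 12, 166 sold [FIFO — oldest first]: 166 @ $16.90 = $2,805.40
Ending inventory: 6 @ $16.90 + 52 @ $19.40 + 375 @ $21.55 = $9,191.45

COGS = $2,805.40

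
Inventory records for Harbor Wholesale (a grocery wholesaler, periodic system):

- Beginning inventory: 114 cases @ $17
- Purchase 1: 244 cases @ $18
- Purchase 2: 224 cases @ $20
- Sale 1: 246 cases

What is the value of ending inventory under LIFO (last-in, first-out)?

Sale 1 (246) [LIFO — newest first]: 224 @ $20 + 22 @ $18 = $4,876
Ending inventory: 114 @ $17 + 222 @ $18 = $5,934
Check: goods available $10,810 = COGS $4,876 + ending $5,934

Ending inventory = $5,934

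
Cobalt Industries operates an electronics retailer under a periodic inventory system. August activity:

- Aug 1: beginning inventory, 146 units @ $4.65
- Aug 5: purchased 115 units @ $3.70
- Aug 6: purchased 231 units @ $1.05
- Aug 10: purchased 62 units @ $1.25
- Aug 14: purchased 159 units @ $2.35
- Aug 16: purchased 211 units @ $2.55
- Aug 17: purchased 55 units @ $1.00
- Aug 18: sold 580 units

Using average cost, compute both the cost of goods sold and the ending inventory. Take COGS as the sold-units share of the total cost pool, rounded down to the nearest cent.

COGS = $1,416.61; ending inventory = $974.54

Aug 18, sell 580: 580/979 × $2,391.15 → $1,416.61
Ending inventory (cost pool remaining) = $974.54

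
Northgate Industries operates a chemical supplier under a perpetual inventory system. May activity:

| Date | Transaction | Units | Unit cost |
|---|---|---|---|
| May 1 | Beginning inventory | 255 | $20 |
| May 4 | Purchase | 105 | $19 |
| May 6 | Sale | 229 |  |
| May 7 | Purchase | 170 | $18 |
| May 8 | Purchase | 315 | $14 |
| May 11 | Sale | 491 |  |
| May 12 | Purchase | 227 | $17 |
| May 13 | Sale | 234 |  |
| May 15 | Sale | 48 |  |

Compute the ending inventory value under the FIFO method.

Ending inventory = $1,190

May 6, 229 sold [FIFO — oldest first]: 229 @ $20 = $4,580
May 11, 491 sold [FIFO — oldest first]: 26 @ $20 + 105 @ $19 + 170 @ $18 + 190 @ $14 = $8,235
May 13, 234 sold [FIFO — oldest first]: 125 @ $14 + 109 @ $17 = $3,603
May 15, 48 sold [FIFO — oldest first]: 48 @ $17 = $816
Total COGS = $4,580 + $8,235 + $3,603 + $816 = $17,234
Ending inventory: 70 @ $17 = $1,190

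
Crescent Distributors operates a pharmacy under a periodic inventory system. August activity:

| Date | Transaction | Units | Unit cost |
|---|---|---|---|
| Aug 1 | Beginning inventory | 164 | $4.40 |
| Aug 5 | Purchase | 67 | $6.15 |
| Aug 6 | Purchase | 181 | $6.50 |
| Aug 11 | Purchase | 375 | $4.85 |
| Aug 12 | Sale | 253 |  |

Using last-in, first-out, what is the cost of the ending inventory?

Ending inventory = $2,901.85

Aug 12, 253 sold [LIFO — newest first]: 253 @ $4.85 = $1,227.05
Ending inventory: 164 @ $4.40 + 67 @ $6.15 + 181 @ $6.50 + 122 @ $4.85 = $2,901.85
Check: goods available $4,128.90 = COGS $1,227.05 + ending $2,901.85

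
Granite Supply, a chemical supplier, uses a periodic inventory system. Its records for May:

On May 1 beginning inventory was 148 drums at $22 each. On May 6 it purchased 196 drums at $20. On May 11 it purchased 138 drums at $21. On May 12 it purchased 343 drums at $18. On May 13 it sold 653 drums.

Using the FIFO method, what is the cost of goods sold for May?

May 13, 653 sold [FIFO — oldest first]: 148 @ $22 + 196 @ $20 + 138 @ $21 + 171 @ $18 = $13,152
Ending inventory: 172 @ $18 = $3,096
Check: goods available $16,248 = COGS $13,152 + ending $3,096

COGS = $13,152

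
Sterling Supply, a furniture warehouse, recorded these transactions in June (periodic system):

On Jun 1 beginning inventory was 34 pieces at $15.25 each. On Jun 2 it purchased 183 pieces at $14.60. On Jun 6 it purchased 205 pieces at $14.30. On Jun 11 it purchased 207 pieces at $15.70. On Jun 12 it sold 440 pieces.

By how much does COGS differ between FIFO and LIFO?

FIFO COGS: 34 @ $15.25 + 183 @ $14.60 + 205 @ $14.30 + 18 @ $15.70 = $6,404.40
LIFO COGS: 207 @ $15.70 + 205 @ $14.30 + 28 @ $14.60 = $6,590.20
Difference = |$6,404.40 − $6,590.20| = $185.80

$185.80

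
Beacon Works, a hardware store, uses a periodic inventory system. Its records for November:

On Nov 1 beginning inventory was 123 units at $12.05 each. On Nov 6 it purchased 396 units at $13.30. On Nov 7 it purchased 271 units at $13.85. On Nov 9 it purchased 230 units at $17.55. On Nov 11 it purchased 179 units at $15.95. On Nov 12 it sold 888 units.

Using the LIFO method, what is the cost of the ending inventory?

Nov 12, 888 sold [LIFO — newest first]: 179 @ $15.95 + 230 @ $17.55 + 271 @ $13.85 + 208 @ $13.30 = $13,411.30
Ending inventory: 123 @ $12.05 + 188 @ $13.30 = $3,982.55

Ending inventory = $3,982.55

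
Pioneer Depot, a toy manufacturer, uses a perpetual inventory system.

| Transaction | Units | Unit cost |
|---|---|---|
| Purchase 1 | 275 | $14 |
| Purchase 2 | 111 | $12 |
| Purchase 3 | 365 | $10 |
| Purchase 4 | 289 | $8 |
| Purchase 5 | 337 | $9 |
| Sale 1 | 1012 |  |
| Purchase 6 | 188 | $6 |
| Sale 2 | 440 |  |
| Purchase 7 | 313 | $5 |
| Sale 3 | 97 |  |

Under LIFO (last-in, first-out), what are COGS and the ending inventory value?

Sale 1 (1012) [LIFO — newest first]: 337 @ $9 + 289 @ $8 + 365 @ $10 + 21 @ $12 = $9,247
Sale 2 (440) [LIFO — newest first]: 188 @ $6 + 90 @ $12 + 162 @ $14 = $4,476
Sale 3 (97) [LIFO — newest first]: 97 @ $5 = $485
Total COGS = $9,247 + $4,476 + $485 = $14,208
Ending inventory: 113 @ $14 + 216 @ $5 = $2,662

COGS = $14,208; ending inventory = $2,662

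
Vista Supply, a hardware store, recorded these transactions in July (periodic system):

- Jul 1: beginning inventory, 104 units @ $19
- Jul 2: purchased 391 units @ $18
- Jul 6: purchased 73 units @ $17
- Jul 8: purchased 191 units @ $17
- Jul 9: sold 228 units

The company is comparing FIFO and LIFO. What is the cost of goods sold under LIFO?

COGS = $3,876

FIFO COGS: 104 @ $19 + 124 @ $18 = $4,208
LIFO COGS: 191 @ $17 + 37 @ $17 = $3,876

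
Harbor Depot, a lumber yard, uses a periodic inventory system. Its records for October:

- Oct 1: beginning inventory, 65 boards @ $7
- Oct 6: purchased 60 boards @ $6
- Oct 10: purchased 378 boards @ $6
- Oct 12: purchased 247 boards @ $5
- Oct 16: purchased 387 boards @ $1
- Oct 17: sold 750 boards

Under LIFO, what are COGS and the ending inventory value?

Oct 17, 750 sold [LIFO — newest first]: 387 @ $1 + 247 @ $5 + 116 @ $6 = $2,318
Ending inventory: 65 @ $7 + 60 @ $6 + 262 @ $6 = $2,387
Check: goods available $4,705 = COGS $2,318 + ending $2,387

COGS = $2,318; ending inventory = $2,387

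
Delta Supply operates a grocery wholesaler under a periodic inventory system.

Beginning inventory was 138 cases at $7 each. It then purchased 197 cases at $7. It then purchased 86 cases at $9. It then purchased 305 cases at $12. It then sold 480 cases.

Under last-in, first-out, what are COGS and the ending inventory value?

Sale 1 (480) [LIFO — newest first]: 305 @ $12 + 86 @ $9 + 89 @ $7 = $5,057
Ending inventory: 138 @ $7 + 108 @ $7 = $1,722
Check: goods available $6,779 = COGS $5,057 + ending $1,722

COGS = $5,057; ending inventory = $1,722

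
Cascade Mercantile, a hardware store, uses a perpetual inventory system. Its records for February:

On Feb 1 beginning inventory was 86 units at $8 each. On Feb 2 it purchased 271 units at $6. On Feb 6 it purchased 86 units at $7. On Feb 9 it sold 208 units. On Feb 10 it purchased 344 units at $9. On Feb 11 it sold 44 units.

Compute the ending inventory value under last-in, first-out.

Feb 9, 208 sold [LIFO — newest first]: 86 @ $7 + 122 @ $6 = $1,334
Feb 11, 44 sold [LIFO — newest first]: 44 @ $9 = $396
Total COGS = $1,334 + $396 = $1,730
Ending inventory: 86 @ $8 + 149 @ $6 + 300 @ $9 = $4,282
Check: goods available $6,012 = COGS $1,730 + ending $4,282

Ending inventory = $4,282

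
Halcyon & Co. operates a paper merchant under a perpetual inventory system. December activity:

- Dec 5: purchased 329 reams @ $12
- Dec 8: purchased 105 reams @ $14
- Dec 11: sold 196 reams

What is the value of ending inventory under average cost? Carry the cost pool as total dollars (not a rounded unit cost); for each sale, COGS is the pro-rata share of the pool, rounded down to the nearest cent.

Ending inventory = $2,971.17

After Dec 5: 329 on hand, pool $3,948.00 (≈ $12.0000 each)
After Dec 8: 434 on hand, pool $5,418.00 (≈ $12.4839 each)
Dec 11, sell 196: 196/434 × $5,418.00 → $2,446.83
Ending inventory (cost pool remaining) = $2,971.17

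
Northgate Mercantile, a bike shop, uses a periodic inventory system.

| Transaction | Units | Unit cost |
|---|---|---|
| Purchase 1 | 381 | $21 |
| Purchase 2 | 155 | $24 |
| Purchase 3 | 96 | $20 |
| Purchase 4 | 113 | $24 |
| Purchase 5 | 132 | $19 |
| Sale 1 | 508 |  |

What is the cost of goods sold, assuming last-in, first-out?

COGS = $11,112

Sale 1 (508) [LIFO — newest first]: 132 @ $19 + 113 @ $24 + 96 @ $20 + 155 @ $24 + 12 @ $21 = $11,112
Ending inventory: 369 @ $21 = $7,749
Check: goods available $18,861 = COGS $11,112 + ending $7,749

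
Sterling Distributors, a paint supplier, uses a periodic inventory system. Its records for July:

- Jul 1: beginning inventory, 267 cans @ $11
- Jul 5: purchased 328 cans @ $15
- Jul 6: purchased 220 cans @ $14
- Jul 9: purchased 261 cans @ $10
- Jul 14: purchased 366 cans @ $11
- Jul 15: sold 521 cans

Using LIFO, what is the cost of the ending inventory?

Ending inventory = $11,997

Jul 15, 521 sold [LIFO — newest first]: 366 @ $11 + 155 @ $10 = $5,576
Ending inventory: 267 @ $11 + 328 @ $15 + 220 @ $14 + 106 @ $10 = $11,997
Check: goods available $17,573 = COGS $5,576 + ending $11,997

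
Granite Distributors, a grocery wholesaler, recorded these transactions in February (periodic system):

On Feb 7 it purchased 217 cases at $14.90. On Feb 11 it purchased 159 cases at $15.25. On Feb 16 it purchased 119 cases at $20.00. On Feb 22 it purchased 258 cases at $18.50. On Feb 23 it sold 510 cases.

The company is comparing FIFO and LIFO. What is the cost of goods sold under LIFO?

FIFO COGS: 217 @ $14.90 + 159 @ $15.25 + 119 @ $20.00 + 15 @ $18.50 = $8,315.55
LIFO COGS: 258 @ $18.50 + 119 @ $20.00 + 133 @ $15.25 = $9,181.25

COGS = $9,181.25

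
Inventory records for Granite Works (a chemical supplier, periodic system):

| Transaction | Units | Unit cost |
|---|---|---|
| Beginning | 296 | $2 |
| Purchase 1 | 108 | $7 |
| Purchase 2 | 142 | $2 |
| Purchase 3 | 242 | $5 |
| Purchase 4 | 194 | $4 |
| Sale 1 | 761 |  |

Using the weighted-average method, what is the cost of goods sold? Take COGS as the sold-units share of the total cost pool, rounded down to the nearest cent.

Sale 1, sell 761: 761/982 × $3,618.00 → $2,803.76
Ending inventory (cost pool remaining) = $814.24
Check: goods available $3,618.00 = COGS $2,803.76 + ending $814.24

COGS = $2,803.76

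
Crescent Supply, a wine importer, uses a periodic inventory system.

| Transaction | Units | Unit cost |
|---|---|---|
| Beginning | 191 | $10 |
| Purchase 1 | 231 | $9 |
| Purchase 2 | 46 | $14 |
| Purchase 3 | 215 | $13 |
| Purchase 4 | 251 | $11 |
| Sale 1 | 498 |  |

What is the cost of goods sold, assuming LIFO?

Sale 1 (498) [LIFO — newest first]: 251 @ $11 + 215 @ $13 + 32 @ $14 = $6,004
Ending inventory: 191 @ $10 + 231 @ $9 + 14 @ $14 = $4,185
Check: goods available $10,189 = COGS $6,004 + ending $4,185

COGS = $6,004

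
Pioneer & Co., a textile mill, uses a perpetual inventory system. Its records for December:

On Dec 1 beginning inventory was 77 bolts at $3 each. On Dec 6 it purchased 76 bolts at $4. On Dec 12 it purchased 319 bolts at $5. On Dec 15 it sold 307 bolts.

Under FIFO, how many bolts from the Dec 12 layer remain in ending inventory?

165

Dec 15, 307 sold [FIFO — oldest first]: 77 @ $3 + 76 @ $4 + 154 @ $5 = $1,305
Ending inventory: 165 @ $5 = $825
Check: goods available $2,130 = COGS $1,305 + ending $825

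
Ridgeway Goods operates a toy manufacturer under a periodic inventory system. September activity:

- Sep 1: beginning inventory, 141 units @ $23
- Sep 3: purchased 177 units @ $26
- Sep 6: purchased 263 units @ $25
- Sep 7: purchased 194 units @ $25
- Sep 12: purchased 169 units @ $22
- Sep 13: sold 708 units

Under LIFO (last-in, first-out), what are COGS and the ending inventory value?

Sep 13, 708 sold [LIFO — newest first]: 169 @ $22 + 194 @ $25 + 263 @ $25 + 82 @ $26 = $17,275
Ending inventory: 141 @ $23 + 95 @ $26 = $5,713

COGS = $17,275; ending inventory = $5,713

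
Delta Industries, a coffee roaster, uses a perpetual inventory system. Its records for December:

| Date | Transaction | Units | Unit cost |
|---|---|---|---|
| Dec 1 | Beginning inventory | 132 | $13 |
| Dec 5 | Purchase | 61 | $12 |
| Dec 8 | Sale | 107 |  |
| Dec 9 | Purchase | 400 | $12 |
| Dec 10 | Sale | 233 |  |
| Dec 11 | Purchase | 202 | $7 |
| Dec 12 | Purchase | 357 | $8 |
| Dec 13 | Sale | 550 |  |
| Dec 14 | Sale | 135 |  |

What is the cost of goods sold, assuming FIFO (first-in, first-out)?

Dec 8, 107 sold [FIFO — oldest first]: 107 @ $13 = $1,391
Dec 10, 233 sold [FIFO — oldest first]: 25 @ $13 + 61 @ $12 + 147 @ $12 = $2,821
Dec 13, 550 sold [FIFO — oldest first]: 253 @ $12 + 202 @ $7 + 95 @ $8 = $5,210
Dec 14, 135 sold [FIFO — oldest first]: 135 @ $8 = $1,080
Total COGS = $1,391 + $2,821 + $5,210 + $1,080 = $10,502
Ending inventory: 127 @ $8 = $1,016
Check: goods available $11,518 = COGS $10,502 + ending $1,016

COGS = $10,502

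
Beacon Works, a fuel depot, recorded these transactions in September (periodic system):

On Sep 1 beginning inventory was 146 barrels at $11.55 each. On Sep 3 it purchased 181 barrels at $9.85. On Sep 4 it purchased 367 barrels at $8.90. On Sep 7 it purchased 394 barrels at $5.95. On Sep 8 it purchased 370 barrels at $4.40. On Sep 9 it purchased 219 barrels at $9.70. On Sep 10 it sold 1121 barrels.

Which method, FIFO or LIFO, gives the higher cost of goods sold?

FIFO COGS: 146 @ $11.55 + 181 @ $9.85 + 367 @ $8.90 + 394 @ $5.95 + 33 @ $4.40 = $9,224.95
LIFO COGS: 219 @ $9.70 + 370 @ $4.40 + 394 @ $5.95 + 138 @ $8.90 = $7,324.80

FIFO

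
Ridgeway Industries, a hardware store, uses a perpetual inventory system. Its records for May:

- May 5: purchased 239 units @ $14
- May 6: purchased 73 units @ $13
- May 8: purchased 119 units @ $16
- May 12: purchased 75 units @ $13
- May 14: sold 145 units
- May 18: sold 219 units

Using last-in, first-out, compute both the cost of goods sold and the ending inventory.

May 14, 145 sold [LIFO — newest first]: 75 @ $13 + 70 @ $16 = $2,095
May 18, 219 sold [LIFO — newest first]: 49 @ $16 + 73 @ $13 + 97 @ $14 = $3,091
Total COGS = $2,095 + $3,091 = $5,186
Ending inventory: 142 @ $14 = $1,988
Check: goods available $7,174 = COGS $5,186 + ending $1,988

COGS = $5,186; ending inventory = $1,988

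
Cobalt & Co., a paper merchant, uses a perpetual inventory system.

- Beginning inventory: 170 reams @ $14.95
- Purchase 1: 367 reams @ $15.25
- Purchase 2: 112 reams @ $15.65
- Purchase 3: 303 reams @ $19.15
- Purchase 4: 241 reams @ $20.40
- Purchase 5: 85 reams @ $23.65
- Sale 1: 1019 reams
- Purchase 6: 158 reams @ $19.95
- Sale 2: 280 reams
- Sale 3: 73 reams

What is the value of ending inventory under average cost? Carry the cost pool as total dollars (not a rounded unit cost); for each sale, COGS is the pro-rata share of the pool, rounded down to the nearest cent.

Ending inventory = $1,187.35

After Beginning: 170 on hand, pool $2,541.50 (≈ $14.9500 each)
After Purchase 1: 537 on hand, pool $8,138.25 (≈ $15.1550 each)
After Purchase 2: 649 on hand, pool $9,891.05 (≈ $15.2404 each)
After Purchase 3: 952 on hand, pool $15,693.50 (≈ $16.4848 each)
After Purchase 4: 1193 on hand, pool $20,609.90 (≈ $17.2757 each)
After Purchase 5: 1278 on hand, pool $22,620.15 (≈ $17.6996 each)
Sale 1, sell 1019: 1019/1278 × $22,620.15 → $18,035.94
After Purchase 6: 417 on hand, pool $7,736.31 (≈ $18.5523 each)
Sale 2, sell 280: 280/417 × $7,736.31 → $5,194.64
Sale 3, sell 73: 73/137 × $2,541.67 → $1,354.32
Total COGS = $18,035.94 + $5,194.64 + $1,354.32 = $24,584.90
Ending inventory (cost pool remaining) = $1,187.35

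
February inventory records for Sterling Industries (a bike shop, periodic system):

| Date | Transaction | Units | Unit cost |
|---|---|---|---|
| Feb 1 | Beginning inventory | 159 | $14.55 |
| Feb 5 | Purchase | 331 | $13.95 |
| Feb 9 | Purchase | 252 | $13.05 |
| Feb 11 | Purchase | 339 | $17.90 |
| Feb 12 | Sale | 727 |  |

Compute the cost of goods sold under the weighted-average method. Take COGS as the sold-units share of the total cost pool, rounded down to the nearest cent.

COGS = $10,953.82

Feb 12, sell 727: 727/1081 × $16,287.60 → $10,953.82
Ending inventory (cost pool remaining) = $5,333.78
Check: goods available $16,287.60 = COGS $10,953.82 + ending $5,333.78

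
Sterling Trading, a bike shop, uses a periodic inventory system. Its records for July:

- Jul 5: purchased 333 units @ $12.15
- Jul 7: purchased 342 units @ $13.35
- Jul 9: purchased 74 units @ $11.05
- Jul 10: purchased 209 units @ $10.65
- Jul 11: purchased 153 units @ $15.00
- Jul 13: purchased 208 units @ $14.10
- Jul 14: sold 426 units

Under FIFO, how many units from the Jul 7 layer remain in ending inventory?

Jul 14, 426 sold [FIFO — oldest first]: 333 @ $12.15 + 93 @ $13.35 = $5,287.50
Ending inventory: 249 @ $13.35 + 74 @ $11.05 + 209 @ $10.65 + 153 @ $15.00 + 208 @ $14.10 = $11,595.50
Check: goods available $16,883.00 = COGS $5,287.50 + ending $11,595.50

249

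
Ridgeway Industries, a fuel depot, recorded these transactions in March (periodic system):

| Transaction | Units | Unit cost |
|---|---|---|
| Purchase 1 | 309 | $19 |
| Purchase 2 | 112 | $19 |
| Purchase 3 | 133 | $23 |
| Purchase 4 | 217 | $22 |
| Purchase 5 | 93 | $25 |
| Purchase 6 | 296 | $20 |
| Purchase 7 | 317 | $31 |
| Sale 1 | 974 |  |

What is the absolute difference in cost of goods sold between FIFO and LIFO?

$3,662

FIFO COGS: 309 @ $19 + 112 @ $19 + 133 @ $23 + 217 @ $22 + 93 @ $25 + 110 @ $20 = $20,357
LIFO COGS: 317 @ $31 + 296 @ $20 + 93 @ $25 + 217 @ $22 + 51 @ $23 = $24,019
Difference = |$20,357 − $24,019| = $3,662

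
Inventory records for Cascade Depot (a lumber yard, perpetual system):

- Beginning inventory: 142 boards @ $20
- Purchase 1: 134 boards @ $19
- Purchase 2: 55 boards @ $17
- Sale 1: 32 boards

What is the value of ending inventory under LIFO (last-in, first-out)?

Ending inventory = $5,777

Sale 1 (32) [LIFO — newest first]: 32 @ $17 = $544
Ending inventory: 142 @ $20 + 134 @ $19 + 23 @ $17 = $5,777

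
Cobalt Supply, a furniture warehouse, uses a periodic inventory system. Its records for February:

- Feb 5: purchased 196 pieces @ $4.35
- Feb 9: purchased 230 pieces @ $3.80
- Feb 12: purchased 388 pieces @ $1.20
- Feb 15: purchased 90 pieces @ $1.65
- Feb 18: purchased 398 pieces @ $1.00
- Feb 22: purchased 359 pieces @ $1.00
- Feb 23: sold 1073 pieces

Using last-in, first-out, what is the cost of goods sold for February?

COGS = $1,176.70

Feb 23, 1073 sold [LIFO — newest first]: 359 @ $1.00 + 398 @ $1.00 + 90 @ $1.65 + 226 @ $1.20 = $1,176.70
Ending inventory: 196 @ $4.35 + 230 @ $3.80 + 162 @ $1.20 = $1,921.00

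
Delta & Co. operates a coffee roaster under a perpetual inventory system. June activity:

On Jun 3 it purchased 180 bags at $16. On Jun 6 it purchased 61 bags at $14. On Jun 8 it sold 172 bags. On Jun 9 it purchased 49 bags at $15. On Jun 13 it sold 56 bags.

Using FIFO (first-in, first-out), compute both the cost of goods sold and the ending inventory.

COGS = $3,552; ending inventory = $917

Jun 8, 172 sold [FIFO — oldest first]: 172 @ $16 = $2,752
Jun 13, 56 sold [FIFO — oldest first]: 8 @ $16 + 48 @ $14 = $800
Total COGS = $2,752 + $800 = $3,552
Ending inventory: 13 @ $14 + 49 @ $15 = $917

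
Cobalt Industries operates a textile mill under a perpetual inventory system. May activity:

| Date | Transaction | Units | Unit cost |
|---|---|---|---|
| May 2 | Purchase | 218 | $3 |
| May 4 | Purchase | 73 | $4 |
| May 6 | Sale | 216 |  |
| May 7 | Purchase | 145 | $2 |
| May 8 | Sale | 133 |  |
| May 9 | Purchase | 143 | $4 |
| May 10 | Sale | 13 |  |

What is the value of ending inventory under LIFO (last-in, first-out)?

Ending inventory = $769

May 6, 216 sold [LIFO — newest first]: 73 @ $4 + 143 @ $3 = $721
May 8, 133 sold [LIFO — newest first]: 133 @ $2 = $266
May 10, 13 sold [LIFO — newest first]: 13 @ $4 = $52
Total COGS = $721 + $266 + $52 = $1,039
Ending inventory: 75 @ $3 + 12 @ $2 + 130 @ $4 = $769
Check: goods available $1,808 = COGS $1,039 + ending $769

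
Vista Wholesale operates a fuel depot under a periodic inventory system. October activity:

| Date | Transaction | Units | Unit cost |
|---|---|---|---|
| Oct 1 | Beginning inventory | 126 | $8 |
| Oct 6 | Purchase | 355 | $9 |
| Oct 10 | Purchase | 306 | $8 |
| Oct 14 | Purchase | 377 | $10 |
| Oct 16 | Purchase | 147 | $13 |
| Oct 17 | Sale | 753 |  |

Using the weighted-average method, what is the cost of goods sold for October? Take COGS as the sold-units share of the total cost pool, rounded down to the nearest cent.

COGS = $7,083.13

Oct 17, sell 753: 753/1311 × $12,332.00 → $7,083.13
Ending inventory (cost pool remaining) = $5,248.87
Check: goods available $12,332.00 = COGS $7,083.13 + ending $5,248.87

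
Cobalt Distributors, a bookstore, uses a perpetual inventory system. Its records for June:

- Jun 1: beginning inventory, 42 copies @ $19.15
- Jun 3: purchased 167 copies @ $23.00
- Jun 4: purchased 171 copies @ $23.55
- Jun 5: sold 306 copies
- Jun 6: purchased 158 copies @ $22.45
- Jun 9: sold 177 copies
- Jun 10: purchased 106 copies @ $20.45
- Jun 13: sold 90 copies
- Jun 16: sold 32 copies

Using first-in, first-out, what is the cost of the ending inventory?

Ending inventory = $797.55

Jun 5, 306 sold [FIFO — oldest first]: 42 @ $19.15 + 167 @ $23.00 + 97 @ $23.55 = $6,929.65
Jun 9, 177 sold [FIFO — oldest first]: 74 @ $23.55 + 103 @ $22.45 = $4,055.05
Jun 13, 90 sold [FIFO — oldest first]: 55 @ $22.45 + 35 @ $20.45 = $1,950.50
Jun 16, 32 sold [FIFO — oldest first]: 32 @ $20.45 = $654.40
Total COGS = $6,929.65 + $4,055.05 + $1,950.50 + $654.40 = $13,589.60
Ending inventory: 39 @ $20.45 = $797.55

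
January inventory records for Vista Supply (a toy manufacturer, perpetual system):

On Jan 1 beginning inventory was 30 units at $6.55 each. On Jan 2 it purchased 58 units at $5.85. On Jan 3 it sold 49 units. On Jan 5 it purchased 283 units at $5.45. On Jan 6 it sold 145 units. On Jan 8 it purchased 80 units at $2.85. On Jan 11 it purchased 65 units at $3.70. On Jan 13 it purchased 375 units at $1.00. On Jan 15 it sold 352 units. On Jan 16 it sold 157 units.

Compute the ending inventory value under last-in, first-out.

Ending inventory = $1,032.60

Jan 3, 49 sold [LIFO — newest first]: 49 @ $5.85 = $286.65
Jan 6, 145 sold [LIFO — newest first]: 145 @ $5.45 = $790.25
Jan 15, 352 sold [LIFO — newest first]: 352 @ $1.00 = $352.00
Jan 16, 157 sold [LIFO — newest first]: 23 @ $1.00 + 65 @ $3.70 + 69 @ $2.85 = $460.15
Total COGS = $286.65 + $790.25 + $352.00 + $460.15 = $1,889.05
Ending inventory: 30 @ $6.55 + 9 @ $5.85 + 138 @ $5.45 + 11 @ $2.85 = $1,032.60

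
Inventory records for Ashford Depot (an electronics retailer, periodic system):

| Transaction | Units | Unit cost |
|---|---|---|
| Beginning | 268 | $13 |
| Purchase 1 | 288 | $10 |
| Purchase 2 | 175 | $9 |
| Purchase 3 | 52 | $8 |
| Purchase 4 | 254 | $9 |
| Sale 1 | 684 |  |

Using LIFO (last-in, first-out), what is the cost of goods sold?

COGS = $6,307

Sale 1 (684) [LIFO — newest first]: 254 @ $9 + 52 @ $8 + 175 @ $9 + 203 @ $10 = $6,307
Ending inventory: 268 @ $13 + 85 @ $10 = $4,334
Check: goods available $10,641 = COGS $6,307 + ending $4,334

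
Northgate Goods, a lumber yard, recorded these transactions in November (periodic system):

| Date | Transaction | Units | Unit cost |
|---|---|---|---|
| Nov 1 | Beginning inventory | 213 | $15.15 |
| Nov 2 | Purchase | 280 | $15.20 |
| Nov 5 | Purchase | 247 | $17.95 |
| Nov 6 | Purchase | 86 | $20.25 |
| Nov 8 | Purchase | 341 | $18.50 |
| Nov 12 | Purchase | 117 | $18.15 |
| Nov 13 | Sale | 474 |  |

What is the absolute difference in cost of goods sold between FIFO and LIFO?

FIFO COGS: 213 @ $15.15 + 261 @ $15.20 = $7,194.15
LIFO COGS: 117 @ $18.15 + 341 @ $18.50 + 16 @ $20.25 = $8,756.05
Difference = |$7,194.15 − $8,756.05| = $1,561.90

$1,561.90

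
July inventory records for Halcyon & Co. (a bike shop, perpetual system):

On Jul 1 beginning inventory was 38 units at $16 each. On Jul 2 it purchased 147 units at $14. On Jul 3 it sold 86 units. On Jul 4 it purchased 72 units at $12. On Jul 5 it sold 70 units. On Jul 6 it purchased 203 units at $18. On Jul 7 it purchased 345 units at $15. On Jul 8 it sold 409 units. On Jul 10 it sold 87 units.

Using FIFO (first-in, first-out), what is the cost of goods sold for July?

COGS = $10,064

Jul 3, 86 sold [FIFO — oldest first]: 38 @ $16 + 48 @ $14 = $1,280
Jul 5, 70 sold [FIFO — oldest first]: 70 @ $14 = $980
Jul 8, 409 sold [FIFO — oldest first]: 29 @ $14 + 72 @ $12 + 203 @ $18 + 105 @ $15 = $6,499
Jul 10, 87 sold [FIFO — oldest first]: 87 @ $15 = $1,305
Total COGS = $1,280 + $980 + $6,499 + $1,305 = $10,064
Ending inventory: 153 @ $15 = $2,295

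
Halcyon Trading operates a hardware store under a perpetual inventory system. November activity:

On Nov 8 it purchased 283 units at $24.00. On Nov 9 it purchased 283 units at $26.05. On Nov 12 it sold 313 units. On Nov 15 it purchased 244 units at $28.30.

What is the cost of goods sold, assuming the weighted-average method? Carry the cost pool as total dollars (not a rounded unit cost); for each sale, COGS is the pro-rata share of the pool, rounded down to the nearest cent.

After Nov 8: 283 on hand, pool $6,792.00 (≈ $24.0000 each)
After Nov 9: 566 on hand, pool $14,164.15 (≈ $25.0250 each)
Nov 12, sell 313: 313/566 × $14,164.15 → $7,832.82
After Nov 15: 497 on hand, pool $13,236.53 (≈ $26.6329 each)
Ending inventory (cost pool remaining) = $13,236.53
Check: goods available $21,069.35 = COGS $7,832.82 + ending $13,236.53

COGS = $7,832.82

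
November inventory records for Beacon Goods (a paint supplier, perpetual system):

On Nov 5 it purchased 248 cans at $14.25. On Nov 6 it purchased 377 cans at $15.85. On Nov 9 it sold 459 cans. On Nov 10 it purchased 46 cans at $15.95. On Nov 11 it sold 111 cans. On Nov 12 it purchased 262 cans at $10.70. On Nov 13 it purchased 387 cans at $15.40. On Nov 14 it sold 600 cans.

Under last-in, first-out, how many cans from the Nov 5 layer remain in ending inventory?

101

Nov 9, 459 sold [LIFO — newest first]: 377 @ $15.85 + 82 @ $14.25 = $7,143.95
Nov 11, 111 sold [LIFO — newest first]: 46 @ $15.95 + 65 @ $14.25 = $1,659.95
Nov 14, 600 sold [LIFO — newest first]: 387 @ $15.40 + 213 @ $10.70 = $8,238.90
Total COGS = $7,143.95 + $1,659.95 + $8,238.90 = $17,042.80
Ending inventory: 101 @ $14.25 + 49 @ $10.70 = $1,963.55
Check: goods available $19,006.35 = COGS $17,042.80 + ending $1,963.55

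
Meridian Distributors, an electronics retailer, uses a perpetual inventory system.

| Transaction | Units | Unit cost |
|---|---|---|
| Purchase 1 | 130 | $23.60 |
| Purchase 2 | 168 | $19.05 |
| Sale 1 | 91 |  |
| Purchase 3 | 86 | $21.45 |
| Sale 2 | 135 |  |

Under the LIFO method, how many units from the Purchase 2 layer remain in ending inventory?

Sale 1 (91) [LIFO — newest first]: 91 @ $19.05 = $1,733.55
Sale 2 (135) [LIFO — newest first]: 86 @ $21.45 + 49 @ $19.05 = $2,778.15
Total COGS = $1,733.55 + $2,778.15 = $4,511.70
Ending inventory: 130 @ $23.60 + 28 @ $19.05 = $3,601.40

28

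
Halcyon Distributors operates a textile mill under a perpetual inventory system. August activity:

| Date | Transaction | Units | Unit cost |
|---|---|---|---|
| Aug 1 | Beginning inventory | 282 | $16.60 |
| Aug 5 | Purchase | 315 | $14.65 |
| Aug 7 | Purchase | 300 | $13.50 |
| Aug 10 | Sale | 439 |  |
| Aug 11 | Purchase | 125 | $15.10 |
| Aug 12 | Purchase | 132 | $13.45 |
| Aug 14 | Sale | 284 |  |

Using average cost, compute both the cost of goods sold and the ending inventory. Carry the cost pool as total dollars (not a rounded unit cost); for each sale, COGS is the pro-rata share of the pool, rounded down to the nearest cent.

After Aug 1: 282 on hand, pool $4,681.20 (≈ $16.6000 each)
After Aug 5: 597 on hand, pool $9,295.95 (≈ $15.5711 each)
After Aug 7: 897 on hand, pool $13,345.95 (≈ $14.8784 each)
Aug 10, sell 439: 439/897 × $13,345.95 → $6,531.62
After Aug 11: 583 on hand, pool $8,701.83 (≈ $14.9260 each)
After Aug 12: 715 on hand, pool $10,477.23 (≈ $14.6535 each)
Aug 14, sell 284: 284/715 × $10,477.23 → $4,161.58
Total COGS = $6,531.62 + $4,161.58 = $10,693.20
Ending inventory (cost pool remaining) = $6,315.65

COGS = $10,693.20; ending inventory = $6,315.65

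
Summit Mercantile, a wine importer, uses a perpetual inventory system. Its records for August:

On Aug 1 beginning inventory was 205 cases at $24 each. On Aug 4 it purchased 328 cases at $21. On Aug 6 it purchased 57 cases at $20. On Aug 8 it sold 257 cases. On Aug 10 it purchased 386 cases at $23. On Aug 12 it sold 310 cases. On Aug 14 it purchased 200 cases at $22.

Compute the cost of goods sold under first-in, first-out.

COGS = $12,488

Aug 8, 257 sold [FIFO — oldest first]: 205 @ $24 + 52 @ $21 = $6,012
Aug 12, 310 sold [FIFO — oldest first]: 276 @ $21 + 34 @ $20 = $6,476
Total COGS = $6,012 + $6,476 = $12,488
Ending inventory: 23 @ $20 + 386 @ $23 + 200 @ $22 = $13,738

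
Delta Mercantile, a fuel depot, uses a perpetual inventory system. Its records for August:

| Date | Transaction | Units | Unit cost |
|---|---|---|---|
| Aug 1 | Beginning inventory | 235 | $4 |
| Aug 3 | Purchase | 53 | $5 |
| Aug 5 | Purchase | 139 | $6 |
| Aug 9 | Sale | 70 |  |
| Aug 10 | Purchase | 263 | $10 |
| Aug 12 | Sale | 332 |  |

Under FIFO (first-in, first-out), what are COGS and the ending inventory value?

COGS = $1,889; ending inventory = $2,780

Aug 9, 70 sold [FIFO — oldest first]: 70 @ $4 = $280
Aug 12, 332 sold [FIFO — oldest first]: 165 @ $4 + 53 @ $5 + 114 @ $6 = $1,609
Total COGS = $280 + $1,609 = $1,889
Ending inventory: 25 @ $6 + 263 @ $10 = $2,780
Check: goods available $4,669 = COGS $1,889 + ending $2,780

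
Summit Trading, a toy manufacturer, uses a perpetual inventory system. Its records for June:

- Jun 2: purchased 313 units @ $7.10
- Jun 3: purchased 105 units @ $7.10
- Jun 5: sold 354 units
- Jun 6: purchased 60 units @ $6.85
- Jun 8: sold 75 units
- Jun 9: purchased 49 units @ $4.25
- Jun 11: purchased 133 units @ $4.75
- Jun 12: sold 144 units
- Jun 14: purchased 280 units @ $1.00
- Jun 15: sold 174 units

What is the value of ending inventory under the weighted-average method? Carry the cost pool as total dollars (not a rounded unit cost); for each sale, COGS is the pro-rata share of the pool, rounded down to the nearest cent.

After Jun 2: 313 on hand, pool $2,222.30 (≈ $7.1000 each)
After Jun 3: 418 on hand, pool $2,967.80 (≈ $7.1000 each)
Jun 5, sell 354: 354/418 × $2,967.80 → $2,513.40
After Jun 6: 124 on hand, pool $865.40 (≈ $6.9790 each)
Jun 8, sell 75: 75/124 × $865.40 → $523.42
After Jun 9: 98 on hand, pool $550.23 (≈ $5.6146 each)
After Jun 11: 231 on hand, pool $1,181.98 (≈ $5.1168 each)
Jun 12, sell 144: 144/231 × $1,181.98 → $736.81
After Jun 14: 367 on hand, pool $725.17 (≈ $1.9759 each)
Jun 15, sell 174: 174/367 × $725.17 → $343.81
Total COGS = $2,513.40 + $523.42 + $736.81 + $343.81 = $4,117.44
Ending inventory (cost pool remaining) = $381.36
Check: goods available $4,498.80 = COGS $4,117.44 + ending $381.36

Ending inventory = $381.36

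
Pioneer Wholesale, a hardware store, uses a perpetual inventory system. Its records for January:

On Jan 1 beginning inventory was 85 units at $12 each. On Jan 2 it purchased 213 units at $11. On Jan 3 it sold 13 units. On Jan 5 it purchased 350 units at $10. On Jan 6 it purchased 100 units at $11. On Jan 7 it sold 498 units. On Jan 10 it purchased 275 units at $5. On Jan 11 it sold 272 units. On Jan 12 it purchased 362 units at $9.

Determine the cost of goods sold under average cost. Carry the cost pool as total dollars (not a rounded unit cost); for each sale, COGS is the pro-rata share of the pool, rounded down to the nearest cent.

COGS = $7,512.05

After Jan 1: 85 on hand, pool $1,020.00 (≈ $12.0000 each)
After Jan 2: 298 on hand, pool $3,363.00 (≈ $11.2852 each)
Jan 3, sell 13: 13/298 × $3,363.00 → $146.70
After Jan 5: 635 on hand, pool $6,716.30 (≈ $10.5769 each)
After Jan 6: 735 on hand, pool $7,816.30 (≈ $10.6344 each)
Jan 7, sell 498: 498/735 × $7,816.30 → $5,295.94
After Jan 10: 512 on hand, pool $3,895.36 (≈ $7.6081 each)
Jan 11, sell 272: 272/512 × $3,895.36 → $2,069.41
After Jan 12: 602 on hand, pool $5,083.95 (≈ $8.4451 each)
Total COGS = $146.70 + $5,295.94 + $2,069.41 = $7,512.05
Ending inventory (cost pool remaining) = $5,083.95
Check: goods available $12,596.00 = COGS $7,512.05 + ending $5,083.95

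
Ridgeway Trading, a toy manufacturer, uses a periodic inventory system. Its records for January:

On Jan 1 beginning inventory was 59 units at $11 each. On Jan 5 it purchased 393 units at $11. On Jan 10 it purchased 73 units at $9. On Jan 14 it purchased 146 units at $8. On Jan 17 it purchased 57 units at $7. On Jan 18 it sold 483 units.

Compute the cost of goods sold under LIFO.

COGS = $4,501

Jan 18, 483 sold [LIFO — newest first]: 57 @ $7 + 146 @ $8 + 73 @ $9 + 207 @ $11 = $4,501
Ending inventory: 59 @ $11 + 186 @ $11 = $2,695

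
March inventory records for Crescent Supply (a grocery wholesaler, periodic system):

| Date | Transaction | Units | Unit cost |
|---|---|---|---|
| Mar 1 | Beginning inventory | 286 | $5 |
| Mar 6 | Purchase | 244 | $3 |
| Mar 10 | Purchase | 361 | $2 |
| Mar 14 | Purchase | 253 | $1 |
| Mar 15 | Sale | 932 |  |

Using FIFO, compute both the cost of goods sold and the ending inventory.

Mar 15, 932 sold [FIFO — oldest first]: 286 @ $5 + 244 @ $3 + 361 @ $2 + 41 @ $1 = $2,925
Ending inventory: 212 @ $1 = $212

COGS = $2,925; ending inventory = $212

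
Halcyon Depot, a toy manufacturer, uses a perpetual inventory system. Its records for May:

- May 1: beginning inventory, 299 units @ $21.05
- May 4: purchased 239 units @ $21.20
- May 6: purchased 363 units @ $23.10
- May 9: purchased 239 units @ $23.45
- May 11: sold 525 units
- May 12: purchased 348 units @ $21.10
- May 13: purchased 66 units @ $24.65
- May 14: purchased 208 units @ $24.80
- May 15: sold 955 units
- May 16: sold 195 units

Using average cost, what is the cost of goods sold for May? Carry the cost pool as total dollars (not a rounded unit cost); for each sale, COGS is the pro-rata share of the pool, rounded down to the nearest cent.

After May 1: 299 on hand, pool $6,293.95 (≈ $21.0500 each)
After May 4: 538 on hand, pool $11,360.75 (≈ $21.1166 each)
After May 6: 901 on hand, pool $19,746.05 (≈ $21.9157 each)
After May 9: 1140 on hand, pool $25,350.60 (≈ $22.2374 each)
May 11, sell 525: 525/1140 × $25,350.60 → $11,674.61
After May 12: 963 on hand, pool $21,018.79 (≈ $21.8264 each)
After May 13: 1029 on hand, pool $22,645.69 (≈ $22.0075 each)
After May 14: 1237 on hand, pool $27,804.09 (≈ $22.4770 each)
May 15, sell 955: 955/1237 × $27,804.09 → $21,465.56
May 16, sell 195: 195/282 × $6,338.53 → $4,383.02
Total COGS = $11,674.61 + $21,465.56 + $4,383.02 = $37,523.19
Ending inventory (cost pool remaining) = $1,955.51

COGS = $37,523.19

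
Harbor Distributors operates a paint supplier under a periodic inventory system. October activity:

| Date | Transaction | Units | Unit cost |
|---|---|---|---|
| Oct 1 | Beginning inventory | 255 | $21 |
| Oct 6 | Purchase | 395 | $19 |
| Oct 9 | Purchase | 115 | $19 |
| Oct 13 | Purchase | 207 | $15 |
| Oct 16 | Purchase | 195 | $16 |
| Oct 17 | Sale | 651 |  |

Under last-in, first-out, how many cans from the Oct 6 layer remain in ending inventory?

261

Oct 17, 651 sold [LIFO — newest first]: 195 @ $16 + 207 @ $15 + 115 @ $19 + 134 @ $19 = $10,956
Ending inventory: 255 @ $21 + 261 @ $19 = $10,314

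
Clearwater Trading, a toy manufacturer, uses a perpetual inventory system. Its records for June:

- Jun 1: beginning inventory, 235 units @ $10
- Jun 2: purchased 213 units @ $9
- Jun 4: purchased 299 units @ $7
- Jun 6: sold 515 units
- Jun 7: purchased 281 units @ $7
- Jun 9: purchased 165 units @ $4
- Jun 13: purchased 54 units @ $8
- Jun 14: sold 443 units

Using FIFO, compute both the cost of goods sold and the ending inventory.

Jun 6, 515 sold [FIFO — oldest first]: 235 @ $10 + 213 @ $9 + 67 @ $7 = $4,736
Jun 14, 443 sold [FIFO — oldest first]: 232 @ $7 + 211 @ $7 = $3,101
Total COGS = $4,736 + $3,101 = $7,837
Ending inventory: 70 @ $7 + 165 @ $4 + 54 @ $8 = $1,582
Check: goods available $9,419 = COGS $7,837 + ending $1,582

COGS = $7,837; ending inventory = $1,582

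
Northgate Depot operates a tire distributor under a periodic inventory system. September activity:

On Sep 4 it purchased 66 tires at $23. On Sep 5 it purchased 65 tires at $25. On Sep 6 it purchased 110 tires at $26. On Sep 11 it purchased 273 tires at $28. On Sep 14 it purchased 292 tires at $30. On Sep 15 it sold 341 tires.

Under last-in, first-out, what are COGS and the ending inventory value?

COGS = $10,132; ending inventory = $12,275

Sep 15, 341 sold [LIFO — newest first]: 292 @ $30 + 49 @ $28 = $10,132
Ending inventory: 66 @ $23 + 65 @ $25 + 110 @ $26 + 224 @ $28 = $12,275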